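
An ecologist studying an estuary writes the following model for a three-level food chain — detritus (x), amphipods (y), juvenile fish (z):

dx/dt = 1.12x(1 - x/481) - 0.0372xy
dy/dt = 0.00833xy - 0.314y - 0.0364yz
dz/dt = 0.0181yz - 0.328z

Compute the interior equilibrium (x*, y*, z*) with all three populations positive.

From dz/dt = 0: 0.0181y* = 0.328, so y* = 18.1.
From dx/dt = 0: 1.12(1 - x*/481) = 0.0372·18.1, giving x* = 481·(1 - 0.602) = 191.
From dy/dt = 0: 0.00833·191 - 0.314 = 0.0364z*, so z* = 1.28/0.0364 = 35.2.

x* ≈ 191, y* ≈ 18.1, z* ≈ 35.2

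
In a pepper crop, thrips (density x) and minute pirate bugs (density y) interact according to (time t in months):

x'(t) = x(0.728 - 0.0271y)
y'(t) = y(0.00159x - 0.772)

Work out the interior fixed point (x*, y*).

x* ≈ 486, y* ≈ 26.9

Set dy/dt = 0 with y > 0: 0.00159x - 0.772 = 0, so x* = 0.772/0.00159 = 486.
Set dx/dt = 0 with x > 0: 0.728 - 0.0271y = 0, so y* = 0.728/0.0271 = 26.9.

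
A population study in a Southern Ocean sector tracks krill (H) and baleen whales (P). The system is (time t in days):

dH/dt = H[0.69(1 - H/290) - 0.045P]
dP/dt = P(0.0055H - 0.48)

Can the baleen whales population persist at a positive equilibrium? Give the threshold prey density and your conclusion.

The predator equation gives dP/dt > 0 only when H > 0.48/0.0055 = 87.3.
Without the predator, H → K = 290. Since 290 > 87.3, the predator can invade and persist.

Threshold H = 87.3; K > 87.3, so yes, the predator persists.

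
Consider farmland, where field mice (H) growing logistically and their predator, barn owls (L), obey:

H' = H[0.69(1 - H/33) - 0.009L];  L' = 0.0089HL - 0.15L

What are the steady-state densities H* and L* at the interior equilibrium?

H* ≈ 16.9, L* ≈ 37.5

From dL/dt = 0 with L > 0: 0.0089H* = 0.15, so H* = 16.9.
Substitute into dH/dt = 0: 0.69(1 - 16.9/33) = 0.009L*.
The bracket is 0.489, giving L* = 0.338/0.009 = 37.5.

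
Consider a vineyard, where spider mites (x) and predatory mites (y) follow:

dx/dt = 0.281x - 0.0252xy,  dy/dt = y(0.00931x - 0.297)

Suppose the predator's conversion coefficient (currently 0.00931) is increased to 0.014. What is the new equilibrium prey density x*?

x* ≈ 21.2

At the interior fixed point, setting dy/dt = 0 with y > 0 fixes x* = (predator death rate)/(xy coefficient) — independent of the other coefficients.
With the change, x* = 0.297/0.014 = 21.2; it falls from 31.9.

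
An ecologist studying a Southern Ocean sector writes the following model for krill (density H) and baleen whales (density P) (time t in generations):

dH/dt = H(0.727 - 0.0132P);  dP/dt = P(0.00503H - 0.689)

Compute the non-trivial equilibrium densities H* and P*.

Set dP/dt = 0 with P > 0: 0.00503H - 0.689 = 0, so H* = 0.689/0.00503 = 137.
Set dH/dt = 0 with H > 0: 0.727 - 0.0132P = 0, so P* = 0.727/0.0132 = 55.1.

H* ≈ 137, P* ≈ 55.1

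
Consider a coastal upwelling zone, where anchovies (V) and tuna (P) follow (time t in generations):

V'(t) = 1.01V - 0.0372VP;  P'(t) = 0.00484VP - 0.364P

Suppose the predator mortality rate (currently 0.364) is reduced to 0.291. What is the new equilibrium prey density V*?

V* ≈ 60.1

At the interior fixed point, setting dP/dt = 0 with P > 0 fixes V* = (predator death rate)/(VP coefficient) — independent of the other coefficients.
With the change, V* = 0.291/0.00484 = 60.1; it falls from 75.2.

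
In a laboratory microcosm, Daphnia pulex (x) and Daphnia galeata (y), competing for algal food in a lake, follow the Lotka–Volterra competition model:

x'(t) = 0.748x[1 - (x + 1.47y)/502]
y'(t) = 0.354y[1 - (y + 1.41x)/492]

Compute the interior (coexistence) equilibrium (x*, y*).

Setting both brackets to zero gives the nullclines x + 1.47y = 502 and 1.41x + y = 492.
Substituting y = 492 - 1.41x into the first: x(1 - 1.47·1.41) = 502 - 1.47·492.
So x* = -221/-1.07 = 206, and then y* = 492 - 1.41·206 = 201.

x* ≈ 206, y* ≈ 201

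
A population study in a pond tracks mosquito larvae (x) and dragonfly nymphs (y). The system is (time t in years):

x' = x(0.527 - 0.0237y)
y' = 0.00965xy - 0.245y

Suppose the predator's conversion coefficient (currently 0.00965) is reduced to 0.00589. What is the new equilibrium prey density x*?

At the interior fixed point, setting dy/dt = 0 with y > 0 fixes x* = (predator death rate)/(xy coefficient) — independent of the other coefficients.
With the change, x* = 0.245/0.00589 = 41.6; it rises from 25.4.

x* ≈ 41.6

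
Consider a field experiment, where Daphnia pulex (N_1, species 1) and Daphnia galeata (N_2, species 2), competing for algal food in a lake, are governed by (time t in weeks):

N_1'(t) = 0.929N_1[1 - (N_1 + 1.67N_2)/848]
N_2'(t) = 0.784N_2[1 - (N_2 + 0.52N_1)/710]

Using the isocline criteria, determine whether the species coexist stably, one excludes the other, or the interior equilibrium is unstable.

Compare the nullcline intercepts: K1/α12 = 848/1.67 = 508 < K2 = 710; K2/α21 = 710/0.52 = 1370 > K1 = 848.
Since the inequalities point opposite ways, species 2 can invade but species 1 cannot.

species 2 excludes species 1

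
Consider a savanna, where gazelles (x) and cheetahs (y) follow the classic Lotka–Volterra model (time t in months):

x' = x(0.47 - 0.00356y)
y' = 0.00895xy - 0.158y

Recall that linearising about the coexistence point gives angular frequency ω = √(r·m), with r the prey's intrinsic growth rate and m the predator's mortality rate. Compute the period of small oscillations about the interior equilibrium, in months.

Here r = 0.47 and m = 0.158, so r·m = 0.0743.
ω = √0.0743 = 0.273 per month, hence T = 2π/ω ≈ 23.1 months.

T ≈ 23.1 months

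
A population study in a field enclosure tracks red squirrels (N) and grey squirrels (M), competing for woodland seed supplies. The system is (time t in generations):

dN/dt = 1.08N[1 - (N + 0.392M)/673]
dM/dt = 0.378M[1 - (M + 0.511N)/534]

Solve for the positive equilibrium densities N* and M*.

N* ≈ 580, M* ≈ 238

Setting both brackets to zero gives the nullclines N + 0.392M = 673 and 0.511N + M = 534.
Substituting M = 534 - 0.511N into the first: N(1 - 0.392·0.511) = 673 - 0.392·534.
So N* = 464/0.8 = 580, and then M* = 534 - 0.511·580 = 238.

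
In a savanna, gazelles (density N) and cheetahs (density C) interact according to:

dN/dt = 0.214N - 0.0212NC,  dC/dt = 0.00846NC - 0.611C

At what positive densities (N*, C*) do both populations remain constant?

N* ≈ 72.2, C* ≈ 10.1

Set dC/dt = 0 with C > 0: 0.00846N - 0.611 = 0, so N* = 0.611/0.00846 = 72.2.
Set dN/dt = 0 with N > 0: 0.214 - 0.0212C = 0, so C* = 0.214/0.0212 = 10.1.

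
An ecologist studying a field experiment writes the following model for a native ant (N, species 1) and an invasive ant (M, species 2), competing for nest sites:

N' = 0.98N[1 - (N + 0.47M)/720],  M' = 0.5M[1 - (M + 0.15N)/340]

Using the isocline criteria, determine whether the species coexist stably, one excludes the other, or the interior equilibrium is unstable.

stable coexistence

Compare the nullcline intercepts: K1/α12 = 720/0.47 = 1530 > K2 = 340; K2/α21 = 340/0.15 = 2270 > K1 = 720.
Since both inequalities hold, each species can invade when rare, so the interior equilibrium is stable.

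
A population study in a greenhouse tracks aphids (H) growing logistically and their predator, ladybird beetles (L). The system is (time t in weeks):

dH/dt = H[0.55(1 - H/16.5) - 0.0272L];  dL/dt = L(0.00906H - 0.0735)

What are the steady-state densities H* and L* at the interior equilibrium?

From dL/dt = 0 with L > 0: 0.00906H* = 0.0735, so H* = 8.11.
Substitute into dH/dt = 0: 0.55(1 - 8.11/16.5) = 0.0272L*.
The bracket is 0.508, giving L* = 0.28/0.0272 = 10.3.

H* ≈ 8.11, L* ≈ 10.3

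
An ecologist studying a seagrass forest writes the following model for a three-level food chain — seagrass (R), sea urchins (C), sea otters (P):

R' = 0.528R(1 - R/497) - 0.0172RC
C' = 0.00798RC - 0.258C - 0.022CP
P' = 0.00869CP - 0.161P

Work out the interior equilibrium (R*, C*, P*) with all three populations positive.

From dP/dt = 0: 0.00869C* = 0.161, so C* = 18.5.
From dR/dt = 0: 0.528(1 - R*/497) = 0.0172·18.5, giving R* = 497·(1 - 0.604) = 197.
From dC/dt = 0: 0.00798·197 - 0.258 = 0.022P*, so P* = 1.31/0.022 = 59.7.

R* ≈ 197, C* ≈ 18.5, P* ≈ 59.7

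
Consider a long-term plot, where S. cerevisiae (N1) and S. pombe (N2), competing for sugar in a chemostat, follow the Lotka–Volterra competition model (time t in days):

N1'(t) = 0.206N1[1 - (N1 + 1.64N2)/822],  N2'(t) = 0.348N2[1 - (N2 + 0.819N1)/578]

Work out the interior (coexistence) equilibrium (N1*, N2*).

N1* ≈ 367, N2* ≈ 277

Setting both brackets to zero gives the nullclines N1 + 1.64N2 = 822 and 0.819N1 + N2 = 578.
Substituting N2 = 578 - 0.819N1 into the first: N1(1 - 1.64·0.819) = 822 - 1.64·578.
So N1* = -126/-0.343 = 367, and then N2* = 578 - 0.819·367 = 277.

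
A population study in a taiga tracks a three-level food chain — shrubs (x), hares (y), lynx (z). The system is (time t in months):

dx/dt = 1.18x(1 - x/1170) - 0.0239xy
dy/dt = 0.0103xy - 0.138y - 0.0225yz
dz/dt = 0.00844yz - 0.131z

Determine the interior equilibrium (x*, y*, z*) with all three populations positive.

x* ≈ 802, y* ≈ 15.5, z* ≈ 361

From dz/dt = 0: 0.00844y* = 0.131, so y* = 15.5.
From dx/dt = 0: 1.18(1 - x*/1170) = 0.0239·15.5, giving x* = 1170·(1 - 0.314) = 802.
From dy/dt = 0: 0.0103·802 - 0.138 = 0.0225z*, so z* = 8.12/0.0225 = 361.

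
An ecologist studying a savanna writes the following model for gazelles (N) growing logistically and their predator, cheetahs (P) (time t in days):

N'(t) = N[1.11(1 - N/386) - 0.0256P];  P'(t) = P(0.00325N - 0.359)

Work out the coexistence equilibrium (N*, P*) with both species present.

N* ≈ 110, P* ≈ 31

From dP/dt = 0 with P > 0: 0.00325N* = 0.359, so N* = 110.
Substitute into dN/dt = 0: 1.11(1 - 110/386) = 0.0256P*.
The bracket is 0.714, giving P* = 0.792/0.0256 = 31.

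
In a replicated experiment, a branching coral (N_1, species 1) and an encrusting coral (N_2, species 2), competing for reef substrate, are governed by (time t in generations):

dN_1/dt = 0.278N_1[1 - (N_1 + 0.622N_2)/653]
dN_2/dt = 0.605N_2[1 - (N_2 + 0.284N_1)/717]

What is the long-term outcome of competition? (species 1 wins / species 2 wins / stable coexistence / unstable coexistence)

Compare the nullcline intercepts: K1/α12 = 653/0.622 = 1050 > K2 = 717; K2/α21 = 717/0.284 = 2520 > K1 = 653.
Since both inequalities hold, each species can invade when rare, so the interior equilibrium is stable.

stable coexistence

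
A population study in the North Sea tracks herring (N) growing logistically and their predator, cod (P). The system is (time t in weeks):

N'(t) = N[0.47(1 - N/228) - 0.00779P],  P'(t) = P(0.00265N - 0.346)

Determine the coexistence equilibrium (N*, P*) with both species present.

From dP/dt = 0 with P > 0: 0.00265N* = 0.346, so N* = 131.
Substitute into dN/dt = 0: 0.47(1 - 131/228) = 0.00779P*.
The bracket is 0.427, giving P* = 0.201/0.00779 = 25.8.

N* ≈ 131, P* ≈ 25.8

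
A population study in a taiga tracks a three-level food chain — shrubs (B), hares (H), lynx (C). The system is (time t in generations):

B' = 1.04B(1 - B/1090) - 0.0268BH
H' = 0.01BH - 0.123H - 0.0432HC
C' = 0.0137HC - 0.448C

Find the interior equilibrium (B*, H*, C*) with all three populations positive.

B* ≈ 171, H* ≈ 32.7, C* ≈ 36.8

From dC/dt = 0: 0.0137H* = 0.448, so H* = 32.7.
From dB/dt = 0: 1.04(1 - B*/1090) = 0.0268·32.7, giving B* = 1090·(1 - 0.843) = 171.
From dH/dt = 0: 0.01·171 - 0.123 = 0.0432C*, so C* = 1.59/0.0432 = 36.8.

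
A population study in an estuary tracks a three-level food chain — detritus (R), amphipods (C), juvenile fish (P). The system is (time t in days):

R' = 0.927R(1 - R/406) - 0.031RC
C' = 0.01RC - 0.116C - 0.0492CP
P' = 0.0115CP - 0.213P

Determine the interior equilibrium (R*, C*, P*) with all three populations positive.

From dP/dt = 0: 0.0115C* = 0.213, so C* = 18.5.
From dR/dt = 0: 0.927(1 - R*/406) = 0.031·18.5, giving R* = 406·(1 - 0.619) = 155.
From dC/dt = 0: 0.01·155 - 0.116 = 0.0492P*, so P* = 1.43/0.0492 = 29.1.

R* ≈ 155, C* ≈ 18.5, P* ≈ 29.1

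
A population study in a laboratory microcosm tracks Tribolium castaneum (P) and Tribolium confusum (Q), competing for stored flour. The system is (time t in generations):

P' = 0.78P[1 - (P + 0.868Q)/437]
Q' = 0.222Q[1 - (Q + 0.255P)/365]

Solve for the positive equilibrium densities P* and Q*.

P* ≈ 154, Q* ≈ 326

Setting both brackets to zero gives the nullclines P + 0.868Q = 437 and 0.255P + Q = 365.
Substituting Q = 365 - 0.255P into the first: P(1 - 0.868·0.255) = 437 - 0.868·365.
So P* = 120/0.779 = 154, and then Q* = 365 - 0.255·154 = 326.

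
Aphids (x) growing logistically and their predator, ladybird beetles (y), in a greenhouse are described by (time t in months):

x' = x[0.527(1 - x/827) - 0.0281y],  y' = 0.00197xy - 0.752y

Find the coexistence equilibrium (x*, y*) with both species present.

x* ≈ 382, y* ≈ 10.1

From dy/dt = 0 with y > 0: 0.00197x* = 0.752, so x* = 382.
Substitute into dx/dt = 0: 0.527(1 - 382/827) = 0.0281y*.
The bracket is 0.538, giving y* = 0.284/0.0281 = 10.1.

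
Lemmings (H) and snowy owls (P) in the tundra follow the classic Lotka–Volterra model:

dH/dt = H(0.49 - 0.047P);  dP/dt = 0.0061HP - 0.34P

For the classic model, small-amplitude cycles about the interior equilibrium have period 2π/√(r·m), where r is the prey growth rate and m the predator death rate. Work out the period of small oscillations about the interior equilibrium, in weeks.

T ≈ 15.4 weeks

Here r = 0.49 and m = 0.34, so r·m = 0.167.
ω = √0.167 = 0.408 per week, hence T = 2π/ω ≈ 15.4 weeks.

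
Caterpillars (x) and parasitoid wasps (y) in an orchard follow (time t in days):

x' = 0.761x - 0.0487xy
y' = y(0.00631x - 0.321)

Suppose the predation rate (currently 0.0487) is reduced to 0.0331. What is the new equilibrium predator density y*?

y* ≈ 23

At the interior fixed point, setting dx/dt = 0 with x > 0 fixes y* = (prey growth rate)/(xy coefficient) — independent of the other coefficients.
With the change, y* = 0.761/0.0331 = 23; it rises from 15.6.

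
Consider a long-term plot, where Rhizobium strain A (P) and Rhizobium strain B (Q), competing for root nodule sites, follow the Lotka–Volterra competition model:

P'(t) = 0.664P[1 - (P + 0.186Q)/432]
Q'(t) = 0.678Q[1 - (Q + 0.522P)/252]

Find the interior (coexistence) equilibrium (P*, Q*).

Setting both brackets to zero gives the nullclines P + 0.186Q = 432 and 0.522P + Q = 252.
Substituting Q = 252 - 0.522P into the first: P(1 - 0.186·0.522) = 432 - 0.186·252.
So P* = 385/0.903 = 427, and then Q* = 252 - 0.522·427 = 29.3.

P* ≈ 427, Q* ≈ 29.3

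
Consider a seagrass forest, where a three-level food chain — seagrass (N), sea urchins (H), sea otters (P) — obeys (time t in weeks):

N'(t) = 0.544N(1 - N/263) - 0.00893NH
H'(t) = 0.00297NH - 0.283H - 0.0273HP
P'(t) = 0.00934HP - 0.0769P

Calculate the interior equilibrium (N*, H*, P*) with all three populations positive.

From dP/dt = 0: 0.00934H* = 0.0769, so H* = 8.23.
From dN/dt = 0: 0.544(1 - N*/263) = 0.00893·8.23, giving N* = 263·(1 - 0.135) = 227.
From dH/dt = 0: 0.00297·227 - 0.283 = 0.0273P*, so P* = 0.393/0.0273 = 14.4.

N* ≈ 227, H* ≈ 8.23, P* ≈ 14.4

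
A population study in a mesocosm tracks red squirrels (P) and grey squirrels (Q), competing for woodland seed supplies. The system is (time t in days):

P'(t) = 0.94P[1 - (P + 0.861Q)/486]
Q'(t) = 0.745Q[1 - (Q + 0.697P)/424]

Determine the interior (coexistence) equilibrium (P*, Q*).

Setting both brackets to zero gives the nullclines P + 0.861Q = 486 and 0.697P + Q = 424.
Substituting Q = 424 - 0.697P into the first: P(1 - 0.861·0.697) = 486 - 0.861·424.
So P* = 121/0.4 = 302, and then Q* = 424 - 0.697·302 = 213.

P* ≈ 302, Q* ≈ 213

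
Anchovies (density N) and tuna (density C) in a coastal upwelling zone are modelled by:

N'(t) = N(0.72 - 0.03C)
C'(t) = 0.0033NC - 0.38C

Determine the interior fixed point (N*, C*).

N* ≈ 115, C* ≈ 24

Set dC/dt = 0 with C > 0: 0.0033N - 0.38 = 0, so N* = 0.38/0.0033 = 115.
Set dN/dt = 0 with N > 0: 0.72 - 0.03C = 0, so C* = 0.72/0.03 = 24.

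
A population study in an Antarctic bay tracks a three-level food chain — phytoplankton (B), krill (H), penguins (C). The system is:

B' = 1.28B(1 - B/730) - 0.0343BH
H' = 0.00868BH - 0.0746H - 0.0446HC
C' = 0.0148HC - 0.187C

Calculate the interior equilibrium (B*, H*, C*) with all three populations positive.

B* ≈ 483, H* ≈ 12.6, C* ≈ 92.3

From dC/dt = 0: 0.0148H* = 0.187, so H* = 12.6.
From dB/dt = 0: 1.28(1 - B*/730) = 0.0343·12.6, giving B* = 730·(1 - 0.339) = 483.
From dH/dt = 0: 0.00868·483 - 0.0746 = 0.0446C*, so C* = 4.12/0.0446 = 92.3.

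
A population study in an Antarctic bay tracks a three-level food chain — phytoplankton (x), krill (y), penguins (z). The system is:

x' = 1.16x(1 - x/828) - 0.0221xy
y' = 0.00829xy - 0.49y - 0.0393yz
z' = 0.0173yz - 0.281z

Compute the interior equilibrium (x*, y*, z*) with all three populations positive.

From dz/dt = 0: 0.0173y* = 0.281, so y* = 16.2.
From dx/dt = 0: 1.16(1 - x*/828) = 0.0221·16.2, giving x* = 828·(1 - 0.309) = 572.
From dy/dt = 0: 0.00829·572 - 0.49 = 0.0393z*, so z* = 4.25/0.0393 = 108.

x* ≈ 572, y* ≈ 16.2, z* ≈ 108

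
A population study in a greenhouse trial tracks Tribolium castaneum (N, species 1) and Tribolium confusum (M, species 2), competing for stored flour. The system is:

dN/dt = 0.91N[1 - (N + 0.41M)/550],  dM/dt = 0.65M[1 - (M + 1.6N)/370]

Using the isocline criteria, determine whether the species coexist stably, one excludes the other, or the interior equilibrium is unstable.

Compare the nullcline intercepts: K1/α12 = 550/0.41 = 1340 > K2 = 370; K2/α21 = 370/1.6 = 231 < K1 = 550.
Since the inequalities point opposite ways, species 1 can invade but species 2 cannot.

species 1 excludes species 2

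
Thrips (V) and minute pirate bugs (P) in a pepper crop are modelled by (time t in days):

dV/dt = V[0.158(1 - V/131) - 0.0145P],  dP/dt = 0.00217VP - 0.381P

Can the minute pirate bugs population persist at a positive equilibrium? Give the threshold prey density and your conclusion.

The predator equation gives dP/dt > 0 only when V > 0.381/0.00217 = 176.
Without the predator, V → K = 131. Since 131 < 176, the predator cannot invade.

Threshold V = 176; K < 176, so no, the predator goes extinct.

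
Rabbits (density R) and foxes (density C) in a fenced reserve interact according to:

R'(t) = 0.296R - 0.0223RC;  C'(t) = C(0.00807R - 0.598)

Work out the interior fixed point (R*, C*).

R* ≈ 74.1, C* ≈ 13.3

Set dC/dt = 0 with C > 0: 0.00807R - 0.598 = 0, so R* = 0.598/0.00807 = 74.1.
Set dR/dt = 0 with R > 0: 0.296 - 0.0223C = 0, so C* = 0.296/0.0223 = 13.3.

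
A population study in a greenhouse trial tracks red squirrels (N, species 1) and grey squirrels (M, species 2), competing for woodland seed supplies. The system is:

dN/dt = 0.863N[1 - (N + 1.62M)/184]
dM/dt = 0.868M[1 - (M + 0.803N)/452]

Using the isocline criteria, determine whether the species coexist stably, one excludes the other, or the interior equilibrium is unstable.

species 2 excludes species 1

Compare the nullcline intercepts: K1/α12 = 184/1.62 = 114 < K2 = 452; K2/α21 = 452/0.803 = 563 > K1 = 184.
Since the inequalities point opposite ways, species 2 can invade but species 1 cannot.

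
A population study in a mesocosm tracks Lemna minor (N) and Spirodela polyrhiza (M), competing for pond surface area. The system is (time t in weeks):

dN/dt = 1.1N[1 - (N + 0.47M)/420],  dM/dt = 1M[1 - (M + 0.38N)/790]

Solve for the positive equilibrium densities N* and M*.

N* ≈ 59.3, M* ≈ 767

Setting both brackets to zero gives the nullclines N + 0.47M = 420 and 0.38N + M = 790.
Substituting M = 790 - 0.38N into the first: N(1 - 0.47·0.38) = 420 - 0.47·790.
So N* = 48.7/0.821 = 59.3, and then M* = 790 - 0.38·59.3 = 767.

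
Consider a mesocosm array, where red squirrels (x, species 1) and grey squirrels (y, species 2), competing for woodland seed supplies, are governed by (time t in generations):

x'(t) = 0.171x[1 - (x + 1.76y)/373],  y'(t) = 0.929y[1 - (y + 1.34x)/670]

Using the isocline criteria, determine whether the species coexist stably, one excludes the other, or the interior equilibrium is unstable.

species 2 excludes species 1

Compare the nullcline intercepts: K1/α12 = 373/1.76 = 212 < K2 = 670; K2/α21 = 670/1.34 = 500 > K1 = 373.
Since the inequalities point opposite ways, species 2 can invade but species 1 cannot.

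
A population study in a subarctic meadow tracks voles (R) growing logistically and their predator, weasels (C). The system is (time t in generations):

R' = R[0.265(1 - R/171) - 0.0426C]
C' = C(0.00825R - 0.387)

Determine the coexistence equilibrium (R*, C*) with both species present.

R* ≈ 46.9, C* ≈ 4.51

From dC/dt = 0 with C > 0: 0.00825R* = 0.387, so R* = 46.9.
Substitute into dR/dt = 0: 0.265(1 - 46.9/171) = 0.0426C*.
The bracket is 0.726, giving C* = 0.192/0.0426 = 4.51.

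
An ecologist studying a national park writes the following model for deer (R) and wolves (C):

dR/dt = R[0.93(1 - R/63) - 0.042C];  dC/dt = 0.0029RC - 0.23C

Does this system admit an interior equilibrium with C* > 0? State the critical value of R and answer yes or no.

Threshold R = 79.3; K < 79.3, so no, the predator goes extinct.

The predator equation gives dC/dt > 0 only when R > 0.23/0.0029 = 79.3.
Without the predator, R → K = 63. Since 63 < 79.3, the predator cannot invade.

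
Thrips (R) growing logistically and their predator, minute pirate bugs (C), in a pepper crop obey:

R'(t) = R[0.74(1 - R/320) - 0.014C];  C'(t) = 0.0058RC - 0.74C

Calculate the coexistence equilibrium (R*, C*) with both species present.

R* ≈ 128, C* ≈ 31.8

From dC/dt = 0 with C > 0: 0.0058R* = 0.74, so R* = 128.
Substitute into dR/dt = 0: 0.74(1 - 128/320) = 0.014C*.
The bracket is 0.601, giving C* = 0.445/0.014 = 31.8.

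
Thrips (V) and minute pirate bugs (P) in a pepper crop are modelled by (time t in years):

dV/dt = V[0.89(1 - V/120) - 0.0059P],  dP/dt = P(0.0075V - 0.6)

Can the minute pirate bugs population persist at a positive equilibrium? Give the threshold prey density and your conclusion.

Threshold V = 80; K > 80, so yes, the predator persists.

The predator equation gives dP/dt > 0 only when V > 0.6/0.0075 = 80.
Without the predator, V → K = 120. Since 120 > 80, the predator can invade and persist.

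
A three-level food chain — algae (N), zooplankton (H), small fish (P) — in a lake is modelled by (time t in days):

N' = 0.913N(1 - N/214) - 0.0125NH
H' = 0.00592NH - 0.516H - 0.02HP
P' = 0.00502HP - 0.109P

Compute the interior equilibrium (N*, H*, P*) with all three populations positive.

From dP/dt = 0: 0.00502H* = 0.109, so H* = 21.7.
From dN/dt = 0: 0.913(1 - N*/214) = 0.0125·21.7, giving N* = 214·(1 - 0.297) = 150.
From dH/dt = 0: 0.00592·150 - 0.516 = 0.02P*, so P* = 0.374/0.02 = 18.7.

N* ≈ 150, H* ≈ 21.7, P* ≈ 18.7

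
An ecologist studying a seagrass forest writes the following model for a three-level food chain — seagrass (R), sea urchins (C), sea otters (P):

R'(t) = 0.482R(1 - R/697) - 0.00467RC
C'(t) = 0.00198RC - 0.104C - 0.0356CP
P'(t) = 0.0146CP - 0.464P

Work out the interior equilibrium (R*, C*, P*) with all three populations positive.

R* ≈ 482, C* ≈ 31.8, P* ≈ 23.9

From dP/dt = 0: 0.0146C* = 0.464, so C* = 31.8.
From dR/dt = 0: 0.482(1 - R*/697) = 0.00467·31.8, giving R* = 697·(1 - 0.308) = 482.
From dC/dt = 0: 0.00198·482 - 0.104 = 0.0356P*, so P* = 0.851/0.0356 = 23.9.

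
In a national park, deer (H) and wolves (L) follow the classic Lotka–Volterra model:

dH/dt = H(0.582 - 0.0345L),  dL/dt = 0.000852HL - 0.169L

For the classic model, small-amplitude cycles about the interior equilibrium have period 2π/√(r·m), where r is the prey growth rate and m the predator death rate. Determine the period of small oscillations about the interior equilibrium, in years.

T ≈ 20 years

Here r = 0.582 and m = 0.169, so r·m = 0.0984.
ω = √0.0984 = 0.314 per year, hence T = 2π/ω ≈ 20 years.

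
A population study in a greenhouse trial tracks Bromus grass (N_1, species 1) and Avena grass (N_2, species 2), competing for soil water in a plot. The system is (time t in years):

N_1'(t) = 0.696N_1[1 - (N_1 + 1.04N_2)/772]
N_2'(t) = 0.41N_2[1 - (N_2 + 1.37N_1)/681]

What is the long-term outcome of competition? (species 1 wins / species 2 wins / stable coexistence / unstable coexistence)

Compare the nullcline intercepts: K1/α12 = 772/1.04 = 742 > K2 = 681; K2/α21 = 681/1.37 = 497 < K1 = 772.
Since the inequalities point opposite ways, species 1 can invade but species 2 cannot.

species 1 excludes species 2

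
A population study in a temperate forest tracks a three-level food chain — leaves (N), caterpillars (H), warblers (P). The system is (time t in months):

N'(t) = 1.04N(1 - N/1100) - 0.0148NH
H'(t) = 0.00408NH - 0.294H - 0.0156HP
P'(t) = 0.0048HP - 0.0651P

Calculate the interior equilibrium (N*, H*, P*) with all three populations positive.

From dP/dt = 0: 0.0048H* = 0.0651, so H* = 13.6.
From dN/dt = 0: 1.04(1 - N*/1100) = 0.0148·13.6, giving N* = 1100·(1 - 0.193) = 888.
From dH/dt = 0: 0.00408·888 - 0.294 = 0.0156P*, so P* = 3.33/0.0156 = 213.

N* ≈ 888, H* ≈ 13.6, P* ≈ 213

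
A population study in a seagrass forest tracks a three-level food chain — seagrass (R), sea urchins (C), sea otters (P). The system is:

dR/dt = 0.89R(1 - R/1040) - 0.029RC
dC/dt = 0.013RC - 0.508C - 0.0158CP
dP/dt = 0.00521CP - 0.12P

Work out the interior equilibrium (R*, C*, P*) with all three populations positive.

From dP/dt = 0: 0.00521C* = 0.12, so C* = 23.
From dR/dt = 0: 0.89(1 - R*/1040) = 0.029·23, giving R* = 1040·(1 - 0.751) = 259.
From dC/dt = 0: 0.013·259 - 0.508 = 0.0158P*, so P* = 2.87/0.0158 = 181.

R* ≈ 259, C* ≈ 23, P* ≈ 181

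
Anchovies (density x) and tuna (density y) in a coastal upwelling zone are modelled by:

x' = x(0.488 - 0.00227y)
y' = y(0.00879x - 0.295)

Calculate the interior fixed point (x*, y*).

Set dy/dt = 0 with y > 0: 0.00879x - 0.295 = 0, so x* = 0.295/0.00879 = 33.6.
Set dx/dt = 0 with x > 0: 0.488 - 0.00227y = 0, so y* = 0.488/0.00227 = 215.

x* ≈ 33.6, y* ≈ 215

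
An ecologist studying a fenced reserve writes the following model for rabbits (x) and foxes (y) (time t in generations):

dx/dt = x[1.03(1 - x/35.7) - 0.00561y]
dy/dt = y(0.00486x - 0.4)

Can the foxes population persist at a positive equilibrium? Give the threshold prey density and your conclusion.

The predator equation gives dy/dt > 0 only when x > 0.4/0.00486 = 82.3.
Without the predator, x → K = 35.7. Since 35.7 < 82.3, the predator cannot invade.

Threshold x = 82.3; K < 82.3, so no, the predator goes extinct.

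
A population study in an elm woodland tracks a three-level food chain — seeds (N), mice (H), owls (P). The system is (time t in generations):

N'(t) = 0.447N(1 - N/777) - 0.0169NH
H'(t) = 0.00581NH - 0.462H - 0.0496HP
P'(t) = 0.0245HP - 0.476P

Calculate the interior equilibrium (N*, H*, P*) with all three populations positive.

From dP/dt = 0: 0.0245H* = 0.476, so H* = 19.4.
From dN/dt = 0: 0.447(1 - N*/777) = 0.0169·19.4, giving N* = 777·(1 - 0.735) = 206.
From dH/dt = 0: 0.00581·206 - 0.462 = 0.0496P*, so P* = 0.736/0.0496 = 14.8.

N* ≈ 206, H* ≈ 19.4, P* ≈ 14.8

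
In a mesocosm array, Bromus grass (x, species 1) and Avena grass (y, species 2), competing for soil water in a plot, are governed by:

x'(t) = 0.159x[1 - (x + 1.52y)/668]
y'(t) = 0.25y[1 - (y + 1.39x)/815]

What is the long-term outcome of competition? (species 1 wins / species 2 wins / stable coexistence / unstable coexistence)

unstable coexistence (outcome depends on initial conditions)

Compare the nullcline intercepts: K1/α12 = 668/1.52 = 439 < K2 = 815; K2/α21 = 815/1.39 = 586 < K1 = 668.
Since both are reversed, neither can invade when rare; the interior point is a saddle.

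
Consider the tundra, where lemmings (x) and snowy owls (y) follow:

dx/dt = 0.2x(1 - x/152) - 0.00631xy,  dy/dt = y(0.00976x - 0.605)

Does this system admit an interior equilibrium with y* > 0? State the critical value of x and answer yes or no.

The predator equation gives dy/dt > 0 only when x > 0.605/0.00976 = 62.
Without the predator, x → K = 152. Since 152 > 62, the predator can invade and persist.

Threshold x = 62; K > 62, so yes, the predator persists.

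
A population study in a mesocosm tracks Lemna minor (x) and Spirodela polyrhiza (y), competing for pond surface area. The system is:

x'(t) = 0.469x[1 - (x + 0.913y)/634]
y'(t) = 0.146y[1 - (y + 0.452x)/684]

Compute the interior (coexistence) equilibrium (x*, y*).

Setting both brackets to zero gives the nullclines x + 0.913y = 634 and 0.452x + y = 684.
Substituting y = 684 - 0.452x into the first: x(1 - 0.913·0.452) = 634 - 0.913·684.
So x* = 9.51/0.587 = 16.2, and then y* = 684 - 0.452·16.2 = 677.

x* ≈ 16.2, y* ≈ 677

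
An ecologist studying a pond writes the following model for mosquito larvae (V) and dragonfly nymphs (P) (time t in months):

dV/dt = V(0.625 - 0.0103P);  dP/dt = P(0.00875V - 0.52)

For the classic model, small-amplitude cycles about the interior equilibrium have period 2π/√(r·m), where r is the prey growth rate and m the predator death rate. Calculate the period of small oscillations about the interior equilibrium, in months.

T ≈ 11 months

Here r = 0.625 and m = 0.52, so r·m = 0.325.
ω = √0.325 = 0.57 per month, hence T = 2π/ω ≈ 11 months.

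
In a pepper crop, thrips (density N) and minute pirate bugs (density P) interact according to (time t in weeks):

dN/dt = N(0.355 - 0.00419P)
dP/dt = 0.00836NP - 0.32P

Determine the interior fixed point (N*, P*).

N* ≈ 38.3, P* ≈ 84.7

Set dP/dt = 0 with P > 0: 0.00836N - 0.32 = 0, so N* = 0.32/0.00836 = 38.3.
Set dN/dt = 0 with N > 0: 0.355 - 0.00419P = 0, so P* = 0.355/0.00419 = 84.7.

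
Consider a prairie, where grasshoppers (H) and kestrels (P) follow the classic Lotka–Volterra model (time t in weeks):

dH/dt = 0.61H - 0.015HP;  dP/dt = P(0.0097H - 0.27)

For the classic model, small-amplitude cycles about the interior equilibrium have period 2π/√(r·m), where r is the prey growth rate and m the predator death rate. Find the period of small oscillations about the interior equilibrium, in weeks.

Here r = 0.61 and m = 0.27, so r·m = 0.165.
ω = √0.165 = 0.406 per week, hence T = 2π/ω ≈ 15.5 weeks.

T ≈ 15.5 weeks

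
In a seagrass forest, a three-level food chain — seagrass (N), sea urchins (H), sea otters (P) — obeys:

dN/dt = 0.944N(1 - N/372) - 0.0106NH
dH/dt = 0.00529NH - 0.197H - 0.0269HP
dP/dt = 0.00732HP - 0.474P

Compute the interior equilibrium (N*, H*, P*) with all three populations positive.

N* ≈ 102, H* ≈ 64.8, P* ≈ 12.6

From dP/dt = 0: 0.00732H* = 0.474, so H* = 64.8.
From dN/dt = 0: 0.944(1 - N*/372) = 0.0106·64.8, giving N* = 372·(1 - 0.727) = 102.
From dH/dt = 0: 0.00529·102 - 0.197 = 0.0269P*, so P* = 0.34/0.0269 = 12.6.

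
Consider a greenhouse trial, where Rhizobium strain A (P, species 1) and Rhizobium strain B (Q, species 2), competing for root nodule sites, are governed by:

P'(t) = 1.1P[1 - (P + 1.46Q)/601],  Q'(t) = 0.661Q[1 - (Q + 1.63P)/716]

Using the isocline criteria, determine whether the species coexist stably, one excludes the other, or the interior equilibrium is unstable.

unstable coexistence (outcome depends on initial conditions)

Compare the nullcline intercepts: K1/α12 = 601/1.46 = 412 < K2 = 716; K2/α21 = 716/1.63 = 439 < K1 = 601.
Since both are reversed, neither can invade when rare; the interior point is a saddle.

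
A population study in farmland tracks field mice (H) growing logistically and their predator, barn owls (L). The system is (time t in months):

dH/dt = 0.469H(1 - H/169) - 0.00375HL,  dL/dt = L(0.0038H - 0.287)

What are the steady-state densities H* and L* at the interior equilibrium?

H* ≈ 75.5, L* ≈ 69.2

From dL/dt = 0 with L > 0: 0.0038H* = 0.287, so H* = 75.5.
Substitute into dH/dt = 0: 0.469(1 - 75.5/169) = 0.00375L*.
The bracket is 0.553, giving L* = 0.259/0.00375 = 69.2.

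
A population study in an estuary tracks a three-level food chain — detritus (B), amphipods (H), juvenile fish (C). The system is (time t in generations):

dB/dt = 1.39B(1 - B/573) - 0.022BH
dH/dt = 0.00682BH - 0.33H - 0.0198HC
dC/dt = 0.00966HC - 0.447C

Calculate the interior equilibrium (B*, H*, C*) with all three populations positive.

From dC/dt = 0: 0.00966H* = 0.447, so H* = 46.3.
From dB/dt = 0: 1.39(1 - B*/573) = 0.022·46.3, giving B* = 573·(1 - 0.732) = 153.
From dH/dt = 0: 0.00682·153 - 0.33 = 0.0198C*, so C* = 0.716/0.0198 = 36.2.

B* ≈ 153, H* ≈ 46.3, C* ≈ 36.2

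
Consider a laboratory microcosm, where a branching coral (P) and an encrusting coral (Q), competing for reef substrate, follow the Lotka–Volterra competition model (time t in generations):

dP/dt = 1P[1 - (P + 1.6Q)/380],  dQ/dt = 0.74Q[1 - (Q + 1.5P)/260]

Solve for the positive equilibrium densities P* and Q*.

Setting both brackets to zero gives the nullclines P + 1.6Q = 380 and 1.5P + Q = 260.
Substituting Q = 260 - 1.5P into the first: P(1 - 1.6·1.5) = 380 - 1.6·260.
So P* = -36/-1.4 = 25.7, and then Q* = 260 - 1.5·25.7 = 221.

P* ≈ 25.7, Q* ≈ 221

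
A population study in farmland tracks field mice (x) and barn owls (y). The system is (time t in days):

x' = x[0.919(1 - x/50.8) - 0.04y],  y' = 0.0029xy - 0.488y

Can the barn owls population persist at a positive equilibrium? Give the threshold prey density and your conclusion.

The predator equation gives dy/dt > 0 only when x > 0.488/0.0029 = 168.
Without the predator, x → K = 50.8. Since 50.8 < 168, the predator cannot invade.

Threshold x = 168; K < 168, so no, the predator goes extinct.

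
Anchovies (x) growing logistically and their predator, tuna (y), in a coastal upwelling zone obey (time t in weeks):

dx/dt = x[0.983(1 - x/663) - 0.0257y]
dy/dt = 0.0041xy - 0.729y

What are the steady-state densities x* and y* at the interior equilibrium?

From dy/dt = 0 with y > 0: 0.0041x* = 0.729, so x* = 178.
Substitute into dx/dt = 0: 0.983(1 - 178/663) = 0.0257y*.
The bracket is 0.732, giving y* = 0.719/0.0257 = 28.

x* ≈ 178, y* ≈ 28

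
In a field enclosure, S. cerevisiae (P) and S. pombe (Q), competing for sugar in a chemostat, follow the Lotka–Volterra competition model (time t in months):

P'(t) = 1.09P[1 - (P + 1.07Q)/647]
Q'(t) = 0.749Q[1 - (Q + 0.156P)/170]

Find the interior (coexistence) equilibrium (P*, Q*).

P* ≈ 558, Q* ≈ 82.9

Setting both brackets to zero gives the nullclines P + 1.07Q = 647 and 0.156P + Q = 170.
Substituting Q = 170 - 0.156P into the first: P(1 - 1.07·0.156) = 647 - 1.07·170.
So P* = 465/0.833 = 558, and then Q* = 170 - 0.156·558 = 82.9.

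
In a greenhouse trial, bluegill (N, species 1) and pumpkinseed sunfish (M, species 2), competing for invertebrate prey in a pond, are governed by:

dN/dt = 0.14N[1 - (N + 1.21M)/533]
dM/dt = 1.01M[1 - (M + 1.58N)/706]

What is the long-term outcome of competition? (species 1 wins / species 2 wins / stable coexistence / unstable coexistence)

Compare the nullcline intercepts: K1/α12 = 533/1.21 = 440 < K2 = 706; K2/α21 = 706/1.58 = 447 < K1 = 533.
Since both are reversed, neither can invade when rare; the interior point is a saddle.

unstable coexistence (outcome depends on initial conditions)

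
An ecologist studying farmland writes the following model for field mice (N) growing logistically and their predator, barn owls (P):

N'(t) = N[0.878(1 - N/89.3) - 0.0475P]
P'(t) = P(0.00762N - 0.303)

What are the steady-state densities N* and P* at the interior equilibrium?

N* ≈ 39.8, P* ≈ 10.3

From dP/dt = 0 with P > 0: 0.00762N* = 0.303, so N* = 39.8.
Substitute into dN/dt = 0: 0.878(1 - 39.8/89.3) = 0.0475P*.
The bracket is 0.555, giving P* = 0.487/0.0475 = 10.3.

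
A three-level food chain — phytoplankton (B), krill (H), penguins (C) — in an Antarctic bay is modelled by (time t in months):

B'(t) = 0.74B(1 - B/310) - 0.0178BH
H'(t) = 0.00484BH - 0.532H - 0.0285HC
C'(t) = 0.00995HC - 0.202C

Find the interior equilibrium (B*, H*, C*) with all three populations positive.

B* ≈ 159, H* ≈ 20.3, C* ≈ 8.27

From dC/dt = 0: 0.00995H* = 0.202, so H* = 20.3.
From dB/dt = 0: 0.74(1 - B*/310) = 0.0178·20.3, giving B* = 310·(1 - 0.488) = 159.
From dH/dt = 0: 0.00484·159 - 0.532 = 0.0285C*, so C* = 0.236/0.0285 = 8.27.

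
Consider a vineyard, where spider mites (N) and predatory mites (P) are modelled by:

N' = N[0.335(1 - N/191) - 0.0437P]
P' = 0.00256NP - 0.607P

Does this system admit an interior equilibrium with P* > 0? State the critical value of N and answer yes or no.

Threshold N = 237; K < 237, so no, the predator goes extinct.

The predator equation gives dP/dt > 0 only when N > 0.607/0.00256 = 237.
Without the predator, N → K = 191. Since 191 < 237, the predator cannot invade.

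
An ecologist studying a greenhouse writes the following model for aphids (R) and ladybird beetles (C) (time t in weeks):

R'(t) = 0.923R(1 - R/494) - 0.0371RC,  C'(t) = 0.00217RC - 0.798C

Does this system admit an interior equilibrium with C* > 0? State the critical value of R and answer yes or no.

The predator equation gives dC/dt > 0 only when R > 0.798/0.00217 = 368.
Without the predator, R → K = 494. Since 494 > 368, the predator can invade and persist.

Threshold R = 368; K > 368, so yes, the predator persists.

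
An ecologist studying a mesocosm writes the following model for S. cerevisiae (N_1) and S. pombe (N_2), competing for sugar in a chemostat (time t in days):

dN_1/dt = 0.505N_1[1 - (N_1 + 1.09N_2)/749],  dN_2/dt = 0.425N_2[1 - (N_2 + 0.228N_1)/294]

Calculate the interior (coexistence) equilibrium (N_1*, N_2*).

Setting both brackets to zero gives the nullclines N_1 + 1.09N_2 = 749 and 0.228N_1 + N_2 = 294.
Substituting N_2 = 294 - 0.228N_1 into the first: N_1(1 - 1.09·0.228) = 749 - 1.09·294.
So N_1* = 429/0.751 = 570, and then N_2* = 294 - 0.228·570 = 164.

N_1* ≈ 570, N_2* ≈ 164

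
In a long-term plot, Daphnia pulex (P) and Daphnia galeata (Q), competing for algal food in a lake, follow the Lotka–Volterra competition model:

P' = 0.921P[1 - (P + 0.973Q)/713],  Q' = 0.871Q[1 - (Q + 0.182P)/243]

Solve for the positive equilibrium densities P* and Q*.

P* ≈ 579, Q* ≈ 138

Setting both brackets to zero gives the nullclines P + 0.973Q = 713 and 0.182P + Q = 243.
Substituting Q = 243 - 0.182P into the first: P(1 - 0.973·0.182) = 713 - 0.973·243.
So P* = 477/0.823 = 579, and then Q* = 243 - 0.182·579 = 138.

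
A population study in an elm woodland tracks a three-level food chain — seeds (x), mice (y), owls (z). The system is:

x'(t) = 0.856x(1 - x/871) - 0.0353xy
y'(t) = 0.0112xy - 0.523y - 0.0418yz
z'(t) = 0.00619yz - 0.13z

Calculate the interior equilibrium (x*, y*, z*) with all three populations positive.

From dz/dt = 0: 0.00619y* = 0.13, so y* = 21.
From dx/dt = 0: 0.856(1 - x*/871) = 0.0353·21, giving x* = 871·(1 - 0.866) = 117.
From dy/dt = 0: 0.0112·117 - 0.523 = 0.0418z*, so z* = 0.784/0.0418 = 18.7.

x* ≈ 117, y* ≈ 21, z* ≈ 18.7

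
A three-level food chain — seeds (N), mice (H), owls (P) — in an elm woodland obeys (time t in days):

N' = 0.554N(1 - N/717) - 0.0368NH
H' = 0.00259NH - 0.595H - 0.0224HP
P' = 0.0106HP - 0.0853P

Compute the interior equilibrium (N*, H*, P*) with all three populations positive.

From dP/dt = 0: 0.0106H* = 0.0853, so H* = 8.05.
From dN/dt = 0: 0.554(1 - N*/717) = 0.0368·8.05, giving N* = 717·(1 - 0.535) = 334.
From dH/dt = 0: 0.00259·334 - 0.595 = 0.0224P*, so P* = 0.269/0.0224 = 12.

N* ≈ 334, H* ≈ 8.05, P* ≈ 12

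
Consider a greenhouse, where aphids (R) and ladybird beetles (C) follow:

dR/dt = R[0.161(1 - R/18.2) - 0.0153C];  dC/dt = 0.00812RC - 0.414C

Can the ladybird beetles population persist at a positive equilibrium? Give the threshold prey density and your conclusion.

The predator equation gives dC/dt > 0 only when R > 0.414/0.00812 = 51.
Without the predator, R → K = 18.2. Since 18.2 < 51, the predator cannot invade.

Threshold R = 51; K < 51, so no, the predator goes extinct.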